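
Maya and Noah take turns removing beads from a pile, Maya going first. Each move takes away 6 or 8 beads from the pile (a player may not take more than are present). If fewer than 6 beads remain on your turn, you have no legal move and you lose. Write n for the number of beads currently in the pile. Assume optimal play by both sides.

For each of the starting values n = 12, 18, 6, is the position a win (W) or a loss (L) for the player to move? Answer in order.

12: W, 18: L, 6: W

Positions with no move are L. A position that does have a move is losing for the player to move precisely when every available move leads to a winning position for the opponent. Fill in the labels:
n=0: no move → L
n=1: no move → L
n=2: no move → L
n=3: no move → L
n=4: no move → L
n=5: no move → L
n=6: →0(L), so W
n=7: →1(L), so W
n=8: →2(L), so W
n=9: →3(L), so W
n=10: →4(L), so W
n=11: →5(L), so W
n=12: →4(L), so W
n=13: →5(L), so W
n=14: →8(W), 6(W) — all W, so L
n=15: →9(W), 7(W) — all W, so L
n=16: →10(W), 8(W) — all W, so L
n=17: →11(W), 9(W) — all W, so L
n=18: →12(W), 10(W) — all W, so L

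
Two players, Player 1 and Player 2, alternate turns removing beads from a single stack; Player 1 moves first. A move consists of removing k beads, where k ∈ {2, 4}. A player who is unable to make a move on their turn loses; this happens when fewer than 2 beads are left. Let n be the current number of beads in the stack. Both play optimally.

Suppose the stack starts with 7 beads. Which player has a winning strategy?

Use the standard recursion: the mover loses at a terminal position; elsewhere, the mover wins exactly when some move hands the opponent an L position.
n=0: no move → L
n=1: no move → L
n=2: W (go to 0, an L position)
n=3: W (go to 1, an L position)
n=4: W (go to 0, an L position)
n=5: W (go to 1, an L position)
n=6: L (options 4(W), 2(W) are all W)
n=7: L (options 5(W), 3(W) are all W)
Every move from 7 reaches a W position, so the mover loses.

Player 2 wins.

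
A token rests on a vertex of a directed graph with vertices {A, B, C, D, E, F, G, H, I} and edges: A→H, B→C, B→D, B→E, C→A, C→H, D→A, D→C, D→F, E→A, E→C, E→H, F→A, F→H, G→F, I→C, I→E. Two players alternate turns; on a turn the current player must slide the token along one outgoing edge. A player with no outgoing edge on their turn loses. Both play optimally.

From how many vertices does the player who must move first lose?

4

Build the W/L table. Terminal = L. A non-terminal position is W if it has a move to some L; otherwise it is L.
Every edge goes from a vertex to one that appears earlier in the order H, A, C, F, E, I, D, B, G, so processing vertices in that order labels each vertex after all of its successors.
H: no outgoing edge → L
A: can move to H, which is L ⇒ W
C: can move to H, which is L ⇒ W
F: can move to H, which is L ⇒ W
E: can move to H, which is L ⇒ W
I: moves to E(W), C(W); every one is W ⇒ L
D: moves to F(W), C(W), A(W); every one is W ⇒ L
B: can move to D, which is L ⇒ W
G: the only move is to F(W), a W ⇒ L
The L vertices are D, G, H, I; that is 4 in all.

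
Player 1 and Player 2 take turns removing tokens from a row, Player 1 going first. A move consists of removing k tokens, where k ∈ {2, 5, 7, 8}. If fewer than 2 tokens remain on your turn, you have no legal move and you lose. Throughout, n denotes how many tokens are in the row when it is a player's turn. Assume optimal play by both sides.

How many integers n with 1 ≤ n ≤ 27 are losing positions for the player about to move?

Build the W/L table. Terminal = L. A non-terminal position is W if it has a move to some L; otherwise it is L.
n=0: no move → L
n=1: no move → L
n=2: can move to 0, which is L ⇒ W
n=3: can move to 1, which is L ⇒ W
n=4: the only move is to 2(W), a W ⇒ L
n=5: can move to 0, which is L ⇒ W
n=6: can move to 4, which is L ⇒ W
n=7: can move to 0, which is L ⇒ W
n=8: can move to 1, which is L ⇒ W
n=9: can move to 4, which is L ⇒ W
n=10: moves to 8(W), 5(W), 3(W), 2(W); every one is W ⇒ L
n=11: can move to 4, which is L ⇒ W
n=12: can move to 10, which is L ⇒ W
n=13: moves to 11(W), 8(W), 6(W), 5(W); every one is W ⇒ L
n=14: moves to 12(W), 9(W), 7(W), 6(W); every one is W ⇒ L
n=15: can move to 13, which is L ⇒ W
n=16: can move to 14, which is L ⇒ W
n=17: can move to 10, which is L ⇒ W
n=18: can move to 13, which is L ⇒ W
n=19: can move to 14, which is L ⇒ W
n=20: can move to 13, which is L ⇒ W
n=21: can move to 14, which is L ⇒ W
n=22: can move to 14, which is L ⇒ W
n=23: moves to 21(W), 18(W), 16(W), 15(W); every one is W ⇒ L
n=24: moves to 22(W), 19(W), 17(W), 16(W); every one is W ⇒ L
n=25: can move to 23, which is L ⇒ W
n=26: can move to 24, which is L ⇒ W
n=27: moves to 25(W), 22(W), 20(W), 19(W); every one is W ⇒ L
L entries with 1 ≤ n ≤ 27 (n=0 is outside the asked range and is not counted): n = 1, 4, 10, 13, 14, 23, 24, 27; that makes 8.

8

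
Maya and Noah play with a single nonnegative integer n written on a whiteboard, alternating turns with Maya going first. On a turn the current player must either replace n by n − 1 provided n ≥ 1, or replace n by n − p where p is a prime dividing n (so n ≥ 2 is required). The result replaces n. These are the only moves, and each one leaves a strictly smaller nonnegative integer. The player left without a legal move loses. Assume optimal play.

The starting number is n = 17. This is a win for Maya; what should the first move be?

Build the W/L table. Terminal = L. A non-terminal position is W if it has a move to some L; otherwise it is L.
n=0: no move → L
n=1: reaches L-position 0 → W
n=2: reaches L-position 0 → W
n=3: reaches L-position 0 → W
n=4: only reaches 2(W), 3(W), all W → L
n=5: reaches L-position 0 → W
n=6: reaches L-position 4 → W
n=7: reaches L-position 0 → W
n=8: only reaches 6(W), 7(W), all W → L
n=9: reaches L-position 8 → W
n=10: reaches L-position 8 → W
n=11: reaches L-position 0 → W
n=12: only reaches 9(W), 10(W), 11(W), all W → L
n=13: reaches L-position 0 → W
n=14: reaches L-position 12 → W
n=15: reaches L-position 12 → W
n=16: only reaches 14(W), 15(W), all W → L
n=17: reaches L-position 0 → W
From 17, the L positions reachable in one move are: 0, 16. Any move reaching one of these is winning.

Move to 0.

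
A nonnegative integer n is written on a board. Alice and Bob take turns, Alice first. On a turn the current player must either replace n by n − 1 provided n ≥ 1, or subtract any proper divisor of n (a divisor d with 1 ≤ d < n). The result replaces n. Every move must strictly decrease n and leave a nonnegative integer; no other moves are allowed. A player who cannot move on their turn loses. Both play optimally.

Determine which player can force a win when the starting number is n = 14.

Alice wins.

Compute win/loss labels from the base case upward. A position with no move is L. Any other position is W if it can reach an L in one move, else L.
n=0: no move → L
n=1: can move to 0, which is L ⇒ W
n=2: the only move is to 1(W), a W ⇒ L
n=3: can move to 2, which is L ⇒ W
n=4: can move to 2, which is L ⇒ W
n=5: the only move is to 4(W), a W ⇒ L
n=6: can move to 5, which is L ⇒ W
n=7: the only move is to 6(W), a W ⇒ L
n=8: can move to 7, which is L ⇒ W
n=9: moves to 6(W), 8(W); every one is W ⇒ L
n=10: can move to 5, which is L ⇒ W
n=11: the only move is to 10(W), a W ⇒ L
n=12: can move to 9, which is L ⇒ W
n=13: the only move is to 12(W), a W ⇒ L
n=14: can move to 7, which is L ⇒ W
The starting position 14 is W: Alice should move to 7, handing over an L position.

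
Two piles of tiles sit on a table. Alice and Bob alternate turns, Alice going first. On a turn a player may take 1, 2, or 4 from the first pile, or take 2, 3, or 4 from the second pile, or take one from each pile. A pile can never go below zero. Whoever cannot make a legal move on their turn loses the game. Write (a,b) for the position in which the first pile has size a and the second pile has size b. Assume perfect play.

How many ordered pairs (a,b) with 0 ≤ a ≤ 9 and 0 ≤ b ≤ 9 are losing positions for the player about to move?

Classify positions by backward induction: terminal positions (no move available) are L. From any other position, the mover wins iff some move reaches an L.
Every move lowers a or b (never raises either), so fill the grid row by row in increasing a, and left to right within a row: each cell's successors are then already labelled.
      b=0  b=1  b=2  b=3  b=4  b=5  b=6  b=7  b=8  b=9
a=0:    L    L    W    W    W    W    L    L    W    W
a=1:    W    W    W    L    L    W    W    W    W    L
a=2:    W    W    L    W    W    W    W    W    L    W
a=3:    L    L    W    W    W    W    L    L    W    W
a=4:    W    W    W    L    L    W    W    W    W    L
a=5:    W    W    L    W    W    W    W    W    L    W
a=6:    L    L    W    W    W    W    L    L    W    W
a=7:    W    W    W    L    L    W    W    W    W    L
a=8:    W    W    L    W    W    W    W    W    L    W
a=9:    L    L    W    W    W    W    L    L    W    W
Cells with no legal move (terminal, hence L): (0,0), (0,1).
The remaining L cells, each justified by listing all of its moves:
(0,6): only reaches (0,4)(W), (0,3)(W), (0,2)(W), all W → L
(0,7): only reaches (0,5)(W), (0,4)(W), (0,3)(W), all W → L
(1,3): only reaches (0,3)(W), (1,1)(W), (1,0)(W), (0,2)(W), all W → L
(1,4): only reaches (0,4)(W), (1,2)(W), (1,1)(W), (1,0)(W), (0,3)(W), all W → L
(1,9): only reaches (0,9)(W), (1,7)(W), (1,6)(W), (1,5)(W), (0,8)(W), all W → L
(2,2): only reaches (1,2)(W), (0,2)(W), (2,0)(W), (1,1)(W), all W → L
(2,8): only reaches (1,8)(W), (0,8)(W), (2,6)(W), (2,5)(W), (2,4)(W), (1,7)(W), all W → L
(3,0): only reaches (2,0)(W), (1,0)(W), all W → L
(3,1): only reaches (2,1)(W), (1,1)(W), (2,0)(W), all W → L
(3,6): only reaches (2,6)(W), (1,6)(W), (3,4)(W), (3,3)(W), (3,2)(W), (2,5)(W), all W → L
(3,7): only reaches (2,7)(W), (1,7)(W), (3,5)(W), (3,4)(W), (3,3)(W), (2,6)(W), all W → L
(4,3): only reaches (3,3)(W), (2,3)(W), (0,3)(W), (4,1)(W), (4,0)(W), (3,2)(W), all W → L
(4,4): only reaches (3,4)(W), (2,4)(W), (0,4)(W), (4,2)(W), (4,1)(W), (4,0)(W), (3,3)(W), all W → L
(4,9): only reaches (3,9)(W), (2,9)(W), (0,9)(W), (4,7)(W), (4,6)(W), (4,5)(W), (3,8)(W), all W → L
(5,2): only reaches (4,2)(W), (3,2)(W), (1,2)(W), (5,0)(W), (4,1)(W), all W → L
(5,8): only reaches (4,8)(W), (3,8)(W), (1,8)(W), (5,6)(W), (5,5)(W), (5,4)(W), (4,7)(W), all W → L
(6,0): only reaches (5,0)(W), (4,0)(W), (2,0)(W), all W → L
(6,1): only reaches (5,1)(W), (4,1)(W), (2,1)(W), (5,0)(W), all W → L
(6,6): only reaches (5,6)(W), (4,6)(W), (2,6)(W), (6,4)(W), (6,3)(W), (6,2)(W), (5,5)(W), all W → L
(6,7): only reaches (5,7)(W), (4,7)(W), (2,7)(W), (6,5)(W), (6,4)(W), (6,3)(W), (5,6)(W), all W → L
(7,3): only reaches (6,3)(W), (5,3)(W), (3,3)(W), (7,1)(W), (7,0)(W), (6,2)(W), all W → L
(7,4): only reaches (6,4)(W), (5,4)(W), (3,4)(W), (7,2)(W), (7,1)(W), (7,0)(W), (6,3)(W), all W → L
(7,9): only reaches (6,9)(W), (5,9)(W), (3,9)(W), (7,7)(W), (7,6)(W), (7,5)(W), (6,8)(W), all W → L
(8,2): only reaches (7,2)(W), (6,2)(W), (4,2)(W), (8,0)(W), (7,1)(W), all W → L
(8,8): only reaches (7,8)(W), (6,8)(W), (4,8)(W), (8,6)(W), (8,5)(W), (8,4)(W), (7,7)(W), all W → L
(9,0): only reaches (8,0)(W), (7,0)(W), (5,0)(W), all W → L
(9,1): only reaches (8,1)(W), (7,1)(W), (5,1)(W), (8,0)(W), all W → L
(9,6): only reaches (8,6)(W), (7,6)(W), (5,6)(W), (9,4)(W), (9,3)(W), (9,2)(W), (8,5)(W), all W → L
(9,7): only reaches (8,7)(W), (7,7)(W), (5,7)(W), (9,5)(W), (9,4)(W), (9,3)(W), (8,6)(W), all W → L
Every other cell has at least one move into one of the L cells above, so it is W.
L cells per row: a=0: 4, a=1: 3, a=2: 2, a=3: 4, a=4: 3, a=5: 2, a=6: 4, a=7: 3, a=8: 2, a=9: 4; total 31.

31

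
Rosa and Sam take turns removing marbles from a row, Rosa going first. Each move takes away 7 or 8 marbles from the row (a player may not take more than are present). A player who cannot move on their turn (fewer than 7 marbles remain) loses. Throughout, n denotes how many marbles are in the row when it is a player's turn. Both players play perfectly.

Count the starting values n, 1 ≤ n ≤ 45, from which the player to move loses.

Compute win/loss labels from the base case upward. A position with no move is L. Any other position is W if it can reach an L in one move, else L.
n=0: no move → L
n=1: no move → L
n=2: no move → L
n=3: no move → L
n=4: no move → L
n=5: no move → L
n=6: no move → L
n=7: reaches L-position 0 → W
n=8: reaches L-position 1 → W
n=9: reaches L-position 2 → W
n=10: reaches L-position 3 → W
n=11: reaches L-position 4 → W
n=12: reaches L-position 5 → W
n=13: reaches L-position 6 → W
n=14: reaches L-position 6 → W
n=15: only reaches 8(W), 7(W), all W → L
n=16: only reaches 9(W), 8(W), all W → L
n=17: only reaches 10(W), 9(W), all W → L
n=18: only reaches 11(W), 10(W), all W → L
n=19: only reaches 12(W), 11(W), all W → L
n=20: only reaches 13(W), 12(W), all W → L
n=21: only reaches 14(W), 13(W), all W → L
n=22: reaches L-position 15 → W
n=23: reaches L-position 16 → W
n=24: reaches L-position 17 → W
n=25: reaches L-position 18 → W
n=26: reaches L-position 19 → W
n=27: reaches L-position 20 → W
n=28: reaches L-position 21 → W
n=29: reaches L-position 21 → W
n=30: only reaches 23(W), 22(W), all W → L
n=31: only reaches 24(W), 23(W), all W → L
n=32: only reaches 25(W), 24(W), all W → L
n=33: only reaches 26(W), 25(W), all W → L
n=34: only reaches 27(W), 26(W), all W → L
n=35: only reaches 28(W), 27(W), all W → L
n=36: only reaches 29(W), 28(W), all W → L
n=37: reaches L-position 30 → W
n=38: reaches L-position 31 → W
n=39: reaches L-position 32 → W
n=40: reaches L-position 33 → W
n=41: reaches L-position 34 → W
n=42: reaches L-position 35 → W
n=43: reaches L-position 36 → W
n=44: reaches L-position 36 → W
n=45: only reaches 38(W), 37(W), all W → L
L entries with 1 ≤ n ≤ 45 (n=0 is outside the asked range and is not counted): n = 1, 2, 3, 4, 5, 6, 15, 16, 17, 18, 19, 20, 21, 30, 31, 32, 33, 34, 35, 36, 45; that makes 21.

21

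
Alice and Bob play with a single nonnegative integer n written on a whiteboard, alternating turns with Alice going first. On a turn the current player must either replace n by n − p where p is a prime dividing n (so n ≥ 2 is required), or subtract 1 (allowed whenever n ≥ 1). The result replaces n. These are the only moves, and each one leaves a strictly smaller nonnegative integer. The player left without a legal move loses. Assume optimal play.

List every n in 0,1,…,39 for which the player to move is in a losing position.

Positions with no move are L. A position that does have a move is losing for the player to move precisely when every available move leads to a winning position for the opponent. Fill in the labels:
n=0: no move → L
n=1: can move to 0, which is L ⇒ W
n=2: can move to 0, which is L ⇒ W
n=3: can move to 0, which is L ⇒ W
n=4: moves to 2(W), 3(W); every one is W ⇒ L
n=5: can move to 0, which is L ⇒ W
n=6: can move to 4, which is L ⇒ W
n=7: can move to 0, which is L ⇒ W
n=8: moves to 6(W), 7(W); every one is W ⇒ L
n=9: can move to 8, which is L ⇒ W
n=10: can move to 8, which is L ⇒ W
n=11: can move to 0, which is L ⇒ W
n=12: moves to 9(W), 10(W), 11(W); every one is W ⇒ L
n=13: can move to 0, which is L ⇒ W
n=14: can move to 12, which is L ⇒ W
n=15: can move to 12, which is L ⇒ W
n=16: moves to 14(W), 15(W); every one is W ⇒ L
n=17: can move to 0, which is L ⇒ W
n=18: can move to 16, which is L ⇒ W
n=19: can move to 0, which is L ⇒ W
n=20: moves to 15(W), 18(W), 19(W); every one is W ⇒ L
n=21: can move to 20, which is L ⇒ W
n=22: can move to 20, which is L ⇒ W
n=23: can move to 0, which is L ⇒ W
n=24: moves to 21(W), 22(W), 23(W); every one is W ⇒ L
n=25: can move to 20, which is L ⇒ W
n=26: can move to 24, which is L ⇒ W
n=27: can move to 24, which is L ⇒ W
n=28: moves to 21(W), 26(W), 27(W); every one is W ⇒ L
n=29: can move to 0, which is L ⇒ W
n=30: can move to 28, which is L ⇒ W
n=31: can move to 0, which is L ⇒ W
n=32: moves to 30(W), 31(W); every one is W ⇒ L
n=33: can move to 32, which is L ⇒ W
n=34: can move to 32, which is L ⇒ W
n=35: can move to 28, which is L ⇒ W
n=36: moves to 33(W), 34(W), 35(W); every one is W ⇒ L
n=37: can move to 0, which is L ⇒ W
n=38: can move to 36, which is L ⇒ W
n=39: can move to 36, which is L ⇒ W
Reading off the rows marked L gives the requested list; there are 10 such values of n.

0, 4, 8, 12, 16, 20, 24, 28, 32, 36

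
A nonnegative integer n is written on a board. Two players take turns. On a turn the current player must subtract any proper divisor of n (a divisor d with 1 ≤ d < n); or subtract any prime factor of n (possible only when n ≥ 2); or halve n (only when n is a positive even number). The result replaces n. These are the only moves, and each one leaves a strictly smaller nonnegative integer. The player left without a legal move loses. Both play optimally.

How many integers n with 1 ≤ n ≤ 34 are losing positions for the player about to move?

Work bottom-up. With no move the player to move loses. Otherwise the position is W if at least one move leads to an L position for the opponent, and L if every move leads to a W.
n=0: no move → L
n=1: no move → L
n=2: can move to 0, which is L ⇒ W
n=3: can move to 0, which is L ⇒ W
n=4: moves to 2(W), 3(W); every one is W ⇒ L
n=5: can move to 0, which is L ⇒ W
n=6: can move to 4, which is L ⇒ W
n=7: can move to 0, which is L ⇒ W
n=8: can move to 4, which is L ⇒ W
n=9: moves to 6(W), 8(W); every one is W ⇒ L
n=10: can move to 9, which is L ⇒ W
n=11: can move to 0, which is L ⇒ W
n=12: can move to 9, which is L ⇒ W
n=13: can move to 0, which is L ⇒ W
n=14: moves to 7(W), 12(W), 13(W); every one is W ⇒ L
n=15: can move to 14, which is L ⇒ W
n=16: can move to 14, which is L ⇒ W
n=17: can move to 0, which is L ⇒ W
n=18: can move to 9, which is L ⇒ W
n=19: can move to 0, which is L ⇒ W
n=20: moves to 10(W), 15(W), 16(W), 18(W), 19(W); every one is W ⇒ L
n=21: can move to 14, which is L ⇒ W
n=22: can move to 20, which is L ⇒ W
n=23: can move to 0, which is L ⇒ W
n=24: can move to 20, which is L ⇒ W
n=25: can move to 20, which is L ⇒ W
n=26: moves to 13(W), 24(W), 25(W); every one is W ⇒ L
n=27: can move to 26, which is L ⇒ W
n=28: can move to 14, which is L ⇒ W
n=29: can move to 0, which is L ⇒ W
n=30: can move to 20, which is L ⇒ W
n=31: can move to 0, which is L ⇒ W
n=32: moves to 16(W), 24(W), 28(W), 30(W), 31(W); every one is W ⇒ L
n=33: can move to 32, which is L ⇒ W
n=34: can move to 32, which is L ⇒ W
L entries with 1 ≤ n ≤ 34 (n=0 is outside the asked range and is not counted): n = 1, 4, 9, 14, 20, 26, 32; that makes 7.

7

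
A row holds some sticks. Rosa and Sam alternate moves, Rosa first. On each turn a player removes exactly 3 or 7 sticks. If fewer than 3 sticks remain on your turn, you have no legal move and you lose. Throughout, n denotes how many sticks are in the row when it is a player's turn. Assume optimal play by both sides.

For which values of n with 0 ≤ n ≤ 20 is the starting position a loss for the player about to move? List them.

Label each position W (a win for the player to move) or L (a loss). A position with no legal move is L; any other position is W exactly when some move reaches an L, and L when every move reaches a W.
n=0: no move → L
n=1: no move → L
n=2: no move → L
n=3: can move to 0, which is L ⇒ W
n=4: can move to 1, which is L ⇒ W
n=5: can move to 2, which is L ⇒ W
n=6: the only move is to 3(W), a W ⇒ L
n=7: can move to 0, which is L ⇒ W
n=8: can move to 1, which is L ⇒ W
n=9: can move to 6, which is L ⇒ W
n=10: moves to 7(W), 3(W); every one is W ⇒ L
n=11: moves to 8(W), 4(W); every one is W ⇒ L
n=12: moves to 9(W), 5(W); every one is W ⇒ L
n=13: can move to 10, which is L ⇒ W
n=14: can move to 11, which is L ⇒ W
n=15: can move to 12, which is L ⇒ W
n=16: moves to 13(W), 9(W); every one is W ⇒ L
n=17: can move to 10, which is L ⇒ W
n=18: can move to 11, which is L ⇒ W
n=19: can move to 16, which is L ⇒ W
n=20: moves to 17(W), 13(W); every one is W ⇒ L
The losing starting values of n are exactly the entries labelled L in this table (9 of them).

0, 1, 2, 6, 10, 11, 12, 16, 20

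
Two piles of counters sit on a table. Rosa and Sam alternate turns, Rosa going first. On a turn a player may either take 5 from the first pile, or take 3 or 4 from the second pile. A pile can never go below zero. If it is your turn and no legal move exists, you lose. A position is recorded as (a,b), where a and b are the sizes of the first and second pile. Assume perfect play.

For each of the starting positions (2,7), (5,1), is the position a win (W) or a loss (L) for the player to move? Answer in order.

(2,7): L, (5,1): W

Build the W/L table. Terminal = L. A non-terminal position is W if it has a move to some L; otherwise it is L.
No move ever increases a pile, so every position that can arise here has a ≤ 5 and b ≤ 7; it is enough to label the cells with 0 ≤ a ≤ 5 and 0 ≤ b ≤ 7.
Every move lowers a or b (never raises either), so fill the grid row by row in increasing a, and left to right within a row: each cell's successors are then already labelled.
      b=0  b=1  b=2  b=3  b=4  b=5  b=6  b=7
a=0:    L    L    L    W    W    W    W    L
a=1:    L    L    L    W    W    W    W    L
a=2:    L    L    L    W    W    W    W    L
a=3:    L    L    L    W    W    W    W    L
a=4:    L    L    L    W    W    W    W    L
a=5:    W    W    W    L    L    L    W    W
Cells with no legal move (terminal, hence L): (0,0), (0,1), (0,2), (1,0), (1,1), (1,2), (2,0), (2,1), (2,2), (3,0), (3,1), (3,2), (4,0), (4,1), (4,2).
The remaining L cells, each justified by listing all of its moves:
(0,7): moves to (0,4)(W), (0,3)(W); every one is W ⇒ L
(1,7): moves to (1,4)(W), (1,3)(W); every one is W ⇒ L
(2,7): moves to (2,4)(W), (2,3)(W); every one is W ⇒ L
(3,7): moves to (3,4)(W), (3,3)(W); every one is W ⇒ L
(4,7): moves to (4,4)(W), (4,3)(W); every one is W ⇒ L
(5,3): moves to (0,3)(W), (5,0)(W); every one is W ⇒ L
(5,4): moves to (0,4)(W), (5,1)(W), (5,0)(W); every one is W ⇒ L
(5,5): moves to (0,5)(W), (5,2)(W), (5,1)(W); every one is W ⇒ L
Every other cell has at least one move into one of the L cells above, so it is W.
(2,7): one of the L cells justified above, so L
(5,1): the move to (0,1) reaches an L cell, so W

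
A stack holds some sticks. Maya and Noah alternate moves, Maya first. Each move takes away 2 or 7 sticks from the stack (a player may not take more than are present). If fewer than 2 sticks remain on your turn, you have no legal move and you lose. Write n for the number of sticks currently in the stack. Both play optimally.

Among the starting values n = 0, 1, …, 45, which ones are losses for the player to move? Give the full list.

0, 1, 4, 5, 9, 10, 13, 14, 18, 19, 22, 23, 27, 28, 31, 32, 36, 37, 40, 41, 45

Classify positions by backward induction: terminal positions (no move available) are L. From any other position, the mover wins iff some move reaches an L.
n=0: no move → L
n=1: no move → L
n=2: can move to 0, which is L ⇒ W
n=3: can move to 1, which is L ⇒ W
n=4: the only move is to 2(W), a W ⇒ L
n=5: the only move is to 3(W), a W ⇒ L
n=6: can move to 4, which is L ⇒ W
n=7: can move to 5, which is L ⇒ W
n=8: can move to 1, which is L ⇒ W
n=9: moves to 7(W), 2(W); every one is W ⇒ L
n=10: moves to 8(W), 3(W); every one is W ⇒ L
n=11: can move to 9, which is L ⇒ W
n=12: can move to 10, which is L ⇒ W
n=13: moves to 11(W), 6(W); every one is W ⇒ L
n=14: moves to 12(W), 7(W); every one is W ⇒ L
n=15: can move to 13, which is L ⇒ W
n=16: can move to 14, which is L ⇒ W
n=17: can move to 10, which is L ⇒ W
n=18: moves to 16(W), 11(W); every one is W ⇒ L
n=19: moves to 17(W), 12(W); every one is W ⇒ L
n=20: can move to 18, which is L ⇒ W
n=21: can move to 19, which is L ⇒ W
n=22: moves to 20(W), 15(W); every one is W ⇒ L
n=23: moves to 21(W), 16(W); every one is W ⇒ L
n=24: can move to 22, which is L ⇒ W
n=25: can move to 23, which is L ⇒ W
n=26: can move to 19, which is L ⇒ W
n=27: moves to 25(W), 20(W); every one is W ⇒ L
n=28: moves to 26(W), 21(W); every one is W ⇒ L
n=29: can move to 27, which is L ⇒ W
n=30: can move to 28, which is L ⇒ W
n=31: moves to 29(W), 24(W); every one is W ⇒ L
n=32: moves to 30(W), 25(W); every one is W ⇒ L
n=33: can move to 31, which is L ⇒ W
n=34: can move to 32, which is L ⇒ W
n=35: can move to 28, which is L ⇒ W
n=36: moves to 34(W), 29(W); every one is W ⇒ L
n=37: moves to 35(W), 30(W); every one is W ⇒ L
n=38: can move to 36, which is L ⇒ W
n=39: can move to 37, which is L ⇒ W
n=40: moves to 38(W), 33(W); every one is W ⇒ L
n=41: moves to 39(W), 34(W); every one is W ⇒ L
n=42: can move to 40, which is L ⇒ W
n=43: can move to 41, which is L ⇒ W
n=44: can move to 37, which is L ⇒ W
n=45: moves to 43(W), 38(W); every one is W ⇒ L
The losing starting values of n are exactly the entries labelled L in this table (21 of them).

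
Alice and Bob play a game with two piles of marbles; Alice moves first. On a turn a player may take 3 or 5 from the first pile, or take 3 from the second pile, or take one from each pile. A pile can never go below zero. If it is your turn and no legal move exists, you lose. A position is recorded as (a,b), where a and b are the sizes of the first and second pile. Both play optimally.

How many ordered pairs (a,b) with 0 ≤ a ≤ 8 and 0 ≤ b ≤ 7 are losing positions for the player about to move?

Build the W/L table. Terminal = L. A non-terminal position is W if it has a move to some L; otherwise it is L.
Every move lowers a or b (never raises either), so fill the grid row by row in increasing a, and left to right within a row: each cell's successors are then already labelled.
      b=0  b=1  b=2  b=3  b=4  b=5  b=6  b=7
a=0:    L    L    L    W    W    W    L    L
a=1:    L    W    W    W    L    L    L    W
a=2:    L    W    L    W    L    W    W    W
a=3:    W    W    W    W    L    W    W    W
a=4:    W    L    L    L    W    W    W    L
a=5:    W    W    W    W    W    L    W    W
a=6:    W    L    L    L    W    W    W    L
a=7:    W    W    W    W    W    L    L    W
a=8:    L    L    L    W    W    W    W    W
Cells with no legal move (terminal, hence L): (0,0), (0,1), (0,2), (1,0), (2,0).
The remaining L cells, each justified by listing all of its moves:
(0,6): L (sole option (0,3)(W) is W)
(0,7): L (sole option (0,4)(W) is W)
(1,4): L (options (1,1)(W), (0,3)(W) are all W)
(1,5): L (options (1,2)(W), (0,4)(W) are all W)
(1,6): L (options (1,3)(W), (0,5)(W) are all W)
(2,2): L (sole option (1,1)(W) is W)
(2,4): L (options (2,1)(W), (1,3)(W) are all W)
(3,4): L (options (0,4)(W), (3,1)(W), (2,3)(W) are all W)
(4,1): L (options (1,1)(W), (3,0)(W) are all W)
(4,2): L (options (1,2)(W), (3,1)(W) are all W)
(4,3): L (options (1,3)(W), (4,0)(W), (3,2)(W) are all W)
(4,7): L (options (1,7)(W), (4,4)(W), (3,6)(W) are all W)
(5,5): L (options (2,5)(W), (0,5)(W), (5,2)(W), (4,4)(W) are all W)
(6,1): L (options (3,1)(W), (1,1)(W), (5,0)(W) are all W)
(6,2): L (options (3,2)(W), (1,2)(W), (5,1)(W) are all W)
(6,3): L (options (3,3)(W), (1,3)(W), (6,0)(W), (5,2)(W) are all W)
(6,7): L (options (3,7)(W), (1,7)(W), (6,4)(W), (5,6)(W) are all W)
(7,5): L (options (4,5)(W), (2,5)(W), (7,2)(W), (6,4)(W) are all W)
(7,6): L (options (4,6)(W), (2,6)(W), (7,3)(W), (6,5)(W) are all W)
(8,0): L (options (5,0)(W), (3,0)(W) are all W)
(8,1): L (options (5,1)(W), (3,1)(W), (7,0)(W) are all W)
(8,2): L (options (5,2)(W), (3,2)(W), (7,1)(W) are all W)
Every other cell has at least one move into one of the L cells above, so it is W.
L cells per row: a=0: 5, a=1: 4, a=2: 3, a=3: 1, a=4: 4, a=5: 1, a=6: 4, a=7: 2, a=8: 3; total 27.

27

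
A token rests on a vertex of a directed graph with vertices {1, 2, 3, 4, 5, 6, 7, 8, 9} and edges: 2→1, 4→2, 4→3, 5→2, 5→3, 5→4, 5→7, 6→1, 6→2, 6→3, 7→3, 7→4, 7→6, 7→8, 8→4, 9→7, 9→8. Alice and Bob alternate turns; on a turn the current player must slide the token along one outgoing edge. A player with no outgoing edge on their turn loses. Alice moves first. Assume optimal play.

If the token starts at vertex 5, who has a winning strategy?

Classify positions by backward induction: terminal positions (no move available) are L. From any other position, the mover wins iff some move reaches an L.
Every edge goes from a vertex to one that appears earlier in the order 3, 1, 2, 4, 8, 6, 7, 9, 5, so processing vertices in that order labels each vertex after all of its successors.
3: no outgoing edge → L
1: no outgoing edge → L
2: reaches L-position 1 → W
4: reaches L-position 3 → W
8: only reaches 4(W), which is W → L
6: reaches L-position 1 → W
7: reaches L-position 8 → W
9: reaches L-position 8 → W
5: reaches L-position 3 → W
From 5 Alice can move to 3, reaching an L position.

Alice wins.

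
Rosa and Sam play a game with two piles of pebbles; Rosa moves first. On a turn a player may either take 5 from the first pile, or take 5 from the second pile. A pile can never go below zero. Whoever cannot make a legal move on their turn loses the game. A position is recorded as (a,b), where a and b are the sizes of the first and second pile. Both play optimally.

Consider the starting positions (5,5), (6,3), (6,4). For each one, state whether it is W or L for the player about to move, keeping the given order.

Compute win/loss labels from the base case upward. A position with no move is L. Any other position is W if it can reach an L in one move, else L.
No move ever increases a pile, so every position that can arise here has a ≤ 6 and b ≤ 5; it is enough to label the cells with 0 ≤ a ≤ 6 and 0 ≤ b ≤ 5.
Every move lowers a or b (never raises either), so fill the grid row by row in increasing a, and left to right within a row: each cell's successors are then already labelled.
      b=0  b=1  b=2  b=3  b=4  b=5
a=0:    L    L    L    L    L    W
a=1:    L    L    L    L    L    W
a=2:    L    L    L    L    L    W
a=3:    L    L    L    L    L    W
a=4:    L    L    L    L    L    W
a=5:    W    W    W    W    W    L
a=6:    W    W    W    W    W    L
Cells with no legal move (terminal, hence L): (0,0), (0,1), (0,2), (0,3), (0,4), (1,0), (1,1), (1,2), (1,3), (1,4), (2,0), (2,1), (2,2), (2,3), (2,4), (3,0), (3,1), (3,2), (3,3), (3,4), (4,0), (4,1), (4,2), (4,3), (4,4).
The remaining L cells, each justified by listing all of its moves:
(5,5): →(0,5)(W), (5,0)(W) — all W, so L
(6,5): →(1,5)(W), (6,0)(W) — all W, so L
Every other cell has at least one move into one of the L cells above, so it is W.
(5,5): one of the L cells justified above, so L
(6,3): the move to (1,3) reaches an L cell, so W
(6,4): the move to (1,4) reaches an L cell, so W

(5,5): L, (6,3): W, (6,4): W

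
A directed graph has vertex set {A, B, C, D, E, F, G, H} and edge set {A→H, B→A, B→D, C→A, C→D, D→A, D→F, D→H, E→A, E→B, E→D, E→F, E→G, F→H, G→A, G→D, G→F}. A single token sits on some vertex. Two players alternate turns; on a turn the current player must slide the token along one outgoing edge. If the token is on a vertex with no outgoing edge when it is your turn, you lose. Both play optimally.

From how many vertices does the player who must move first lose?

Positions with no move are L. A position that does have a move is losing for the player to move precisely when every available move leads to a winning position for the opponent. Fill in the labels:
Every edge goes from a vertex to one that appears earlier in the order H, F, A, D, B, G, E, C, so processing vertices in that order labels each vertex after all of its successors.
H: no outgoing edge → L
F: →H(L), so W
A: →H(L), so W
D: →H(L), so W
B: →D(W), A(W) — all W, so L
G: →D(W), A(W), F(W) — all W, so L
E: →G(L), so W
C: →D(W), A(W) — all W, so L
The L vertices are B, C, G, H; that is 4 in all.

4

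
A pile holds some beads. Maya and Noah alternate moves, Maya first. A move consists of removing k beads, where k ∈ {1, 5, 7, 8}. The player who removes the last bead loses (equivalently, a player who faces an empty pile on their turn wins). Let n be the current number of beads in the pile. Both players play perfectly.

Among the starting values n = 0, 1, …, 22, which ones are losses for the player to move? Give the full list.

1, 3, 5, 7, 16, 18, 20, 22

Work bottom-up. With no move the player to move wins. Otherwise the position is W if at least one move leads to an L position for the opponent, and L if every move leads to a W.
n=0: no move; the opponent has just taken the last bead and therefore loses → W
n=1: the only move is to 0(W), a W ⇒ L
n=2: can move to 1, which is L ⇒ W
n=3: the only move is to 2(W), a W ⇒ L
n=4: can move to 3, which is L ⇒ W
n=5: moves to 4(W), 0(W); every one is W ⇒ L
n=6: can move to 5, which is L ⇒ W
n=7: moves to 6(W), 2(W), 0(W); every one is W ⇒ L
n=8: can move to 7, which is L ⇒ W
n=9: can move to 1, which is L ⇒ W
n=10: can move to 5, which is L ⇒ W
n=11: can move to 3, which is L ⇒ W
n=12: can move to 7, which is L ⇒ W
n=13: can move to 5, which is L ⇒ W
n=14: can move to 7, which is L ⇒ W
n=15: can move to 7, which is L ⇒ W
n=16: moves to 15(W), 11(W), 9(W), 8(W); every one is W ⇒ L
n=17: can move to 16, which is L ⇒ W
n=18: moves to 17(W), 13(W), 11(W), 10(W); every one is W ⇒ L
n=19: can move to 18, which is L ⇒ W
n=20: moves to 19(W), 15(W), 13(W), 12(W); every one is W ⇒ L
n=21: can move to 20, which is L ⇒ W
n=22: moves to 21(W), 17(W), 15(W), 14(W); every one is W ⇒ L
The losing starting values of n are exactly the entries labelled L in this table (8 of them).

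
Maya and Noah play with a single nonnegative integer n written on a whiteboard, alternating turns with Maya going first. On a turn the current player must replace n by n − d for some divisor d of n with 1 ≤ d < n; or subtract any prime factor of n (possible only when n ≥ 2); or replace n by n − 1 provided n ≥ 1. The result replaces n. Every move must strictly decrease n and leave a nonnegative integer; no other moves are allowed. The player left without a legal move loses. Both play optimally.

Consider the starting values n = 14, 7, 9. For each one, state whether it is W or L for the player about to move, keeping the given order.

14: L, 7: W, 9: L

Compute win/loss labels from the base case upward. A position with no move is L. Any other position is W if it can reach an L in one move, else L.
n=0: no move → L
n=1: →0(L), so W
n=2: →0(L), so W
n=3: →0(L), so W
n=4: →2(W), 3(W) — all W, so L
n=5: →0(L), so W
n=6: →4(L), so W
n=7: →0(L), so W
n=8: →4(L), so W
n=9: →6(W), 8(W) — all W, so L
n=10: →9(L), so W
n=11: →0(L), so W
n=12: →9(L), so W
n=13: →0(L), so W
n=14: →7(W), 12(W), 13(W) — all W, so L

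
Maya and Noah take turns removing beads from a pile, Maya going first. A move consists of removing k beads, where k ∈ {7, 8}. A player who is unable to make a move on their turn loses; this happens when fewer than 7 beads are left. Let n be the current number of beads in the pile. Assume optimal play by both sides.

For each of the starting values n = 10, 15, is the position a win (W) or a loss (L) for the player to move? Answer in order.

10: W, 15: L

Positions with no move are L. A position that does have a move is losing for the player to move precisely when every available move leads to a winning position for the opponent. Fill in the labels:
n=0: no move → L
n=1: no move → L
n=2: no move → L
n=3: no move → L
n=4: no move → L
n=5: no move → L
n=6: no move → L
n=7: reaches L-position 0 → W
n=8: reaches L-position 1 → W
n=9: reaches L-position 2 → W
n=10: reaches L-position 3 → W
n=11: reaches L-position 4 → W
n=12: reaches L-position 5 → W
n=13: reaches L-position 6 → W
n=14: reaches L-position 6 → W
n=15: only reaches 8(W), 7(W), all W → L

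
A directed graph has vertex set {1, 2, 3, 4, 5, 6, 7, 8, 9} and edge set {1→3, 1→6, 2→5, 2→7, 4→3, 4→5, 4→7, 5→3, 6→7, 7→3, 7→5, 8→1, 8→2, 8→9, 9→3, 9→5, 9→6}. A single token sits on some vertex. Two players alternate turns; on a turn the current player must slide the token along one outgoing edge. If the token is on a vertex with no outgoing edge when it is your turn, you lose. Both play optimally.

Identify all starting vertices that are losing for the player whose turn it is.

2, 3, 6

Classify positions by backward induction: terminal positions (no move available) are L. From any other position, the mover wins iff some move reaches an L.
Every edge goes from a vertex to one that appears earlier in the order 3, 5, 7, 4, 6, 9, 2, 1, 8, so processing vertices in that order labels each vertex after all of its successors.
3: no outgoing edge → L
5: →3(L), so W
7: →3(L), so W
4: →3(L), so W
6: →7(W) only, which is W, so L
9: →6(L), so W
2: →7(W), 5(W) — all W, so L
1: →6(L), so W
8: →2(L), so W
The losing starting vertices are exactly the entries labelled L in this table (3 of them).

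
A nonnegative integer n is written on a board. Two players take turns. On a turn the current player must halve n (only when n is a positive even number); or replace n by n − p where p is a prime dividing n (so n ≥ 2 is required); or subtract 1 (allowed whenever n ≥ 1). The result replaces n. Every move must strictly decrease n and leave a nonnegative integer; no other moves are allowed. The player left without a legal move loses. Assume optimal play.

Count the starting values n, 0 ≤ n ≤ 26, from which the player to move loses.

Label each position W (a win for the player to move) or L (a loss). A position with no legal move is L; any other position is W exactly when some move reaches an L, and L when every move reaches a W.
n=0: no move → L
n=1: reaches L-position 0 → W
n=2: reaches L-position 0 → W
n=3: reaches L-position 0 → W
n=4: only reaches 2(W), 3(W), all W → L
n=5: reaches L-position 0 → W
n=6: reaches L-position 4 → W
n=7: reaches L-position 0 → W
n=8: reaches L-position 4 → W
n=9: only reaches 6(W), 8(W), all W → L
n=10: reaches L-position 9 → W
n=11: reaches L-position 0 → W
n=12: reaches L-position 9 → W
n=13: reaches L-position 0 → W
n=14: only reaches 7(W), 12(W), 13(W), all W → L
n=15: reaches L-position 14 → W
n=16: reaches L-position 14 → W
n=17: reaches L-position 0 → W
n=18: reaches L-position 9 → W
n=19: reaches L-position 0 → W
n=20: only reaches 10(W), 15(W), 18(W), 19(W), all W → L
n=21: reaches L-position 14 → W
n=22: reaches L-position 20 → W
n=23: reaches L-position 0 → W
n=24: only reaches 12(W), 21(W), 22(W), 23(W), all W → L
n=25: reaches L-position 20 → W
n=26: reaches L-position 24 → W
L entries with 0 ≤ n ≤ 26: n = 0, 4, 9, 14, 20, 24; that makes 6.

6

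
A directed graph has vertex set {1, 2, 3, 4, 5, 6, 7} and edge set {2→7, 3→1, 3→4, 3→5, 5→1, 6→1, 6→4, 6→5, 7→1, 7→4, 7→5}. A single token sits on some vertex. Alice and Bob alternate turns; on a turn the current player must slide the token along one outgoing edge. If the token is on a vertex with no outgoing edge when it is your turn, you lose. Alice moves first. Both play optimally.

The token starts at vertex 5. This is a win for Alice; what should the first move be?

Use the standard recursion: the mover loses at a terminal position; elsewhere, the mover wins exactly when some move hands the opponent an L position.
Every edge goes from a vertex to one that appears earlier in the order 4, 1, 5, 7, 3, 2, 6, so processing vertices in that order labels each vertex after all of its successors.
4: no outgoing edge → L
1: no outgoing edge → L
5: →1(L), so W
7: →1(L), so W
3: →1(L), so W
2: →7(W) only, which is W, so L
6: →1(L), so W
From 5, the L positions reachable in one move are: 1.

Move to 1.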